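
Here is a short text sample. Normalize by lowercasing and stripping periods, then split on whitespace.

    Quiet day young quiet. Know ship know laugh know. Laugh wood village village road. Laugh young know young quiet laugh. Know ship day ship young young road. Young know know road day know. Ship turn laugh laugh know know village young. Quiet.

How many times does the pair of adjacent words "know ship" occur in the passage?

Scanning the 41 overlapping bigram windows for "know ship":
  position 5–6: know ship
  position 21–22: know ship
  position 33–34: know ship

3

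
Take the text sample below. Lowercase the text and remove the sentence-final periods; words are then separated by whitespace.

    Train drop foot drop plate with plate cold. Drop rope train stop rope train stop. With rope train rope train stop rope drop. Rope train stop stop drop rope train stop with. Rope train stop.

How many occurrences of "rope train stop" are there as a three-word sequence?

Scanning the 33 overlapping trigram windows for "rope train stop":
  position 10–12: rope train stop
  position 13–15: rope train stop
  position 19–21: rope train stop
  position 24–26: rope train stop
  position 29–31: rope train stop
  position 33–35: rope train stop

6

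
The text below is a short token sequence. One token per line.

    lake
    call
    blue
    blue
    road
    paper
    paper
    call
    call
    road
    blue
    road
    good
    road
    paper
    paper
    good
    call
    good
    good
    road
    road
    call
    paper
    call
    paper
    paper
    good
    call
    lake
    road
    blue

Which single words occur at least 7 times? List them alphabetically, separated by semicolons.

Unigram counts meeting the condition (at least 7 times):
  call: 7
  paper: 7
  road: 7

call; paper; road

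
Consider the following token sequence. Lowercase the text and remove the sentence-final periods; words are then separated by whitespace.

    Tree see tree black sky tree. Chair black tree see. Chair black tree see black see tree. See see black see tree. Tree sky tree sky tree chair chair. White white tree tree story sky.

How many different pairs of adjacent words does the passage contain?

35 tokens → 34 bigram windows in total.
Repeated bigrams (each contributes count−1 duplicates):
  tree see: 4
  see tree: 3
  sky tree: 3
  black see: 2
  black tree: 2
  chair black: 2
  see black: 2
  tree chair: 2
  … (2 more repeated)
14 duplicate windows → 34 − 14 = 20 distinct.

20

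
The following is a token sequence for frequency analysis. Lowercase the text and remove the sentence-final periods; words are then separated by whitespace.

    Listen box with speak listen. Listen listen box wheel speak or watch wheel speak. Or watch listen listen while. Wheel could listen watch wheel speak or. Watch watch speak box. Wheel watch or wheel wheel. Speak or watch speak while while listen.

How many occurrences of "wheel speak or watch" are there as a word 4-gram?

4

Scanning the 39 overlapping 4-gram windows for "wheel speak or watch":
  position 9–12: wheel speak or watch
  position 13–16: wheel speak or watch
  position 24–27: wheel speak or watch
  position 35–38: wheel speak or watch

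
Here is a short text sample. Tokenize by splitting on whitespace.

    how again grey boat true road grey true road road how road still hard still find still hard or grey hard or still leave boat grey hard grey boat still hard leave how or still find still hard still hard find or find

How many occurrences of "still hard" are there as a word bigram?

Scanning the 42 overlapping bigram windows for "still hard":
  position 13–14: still hard
  position 17–18: still hard
  position 30–31: still hard
  position 37–38: still hard
  position 39–40: still hard

5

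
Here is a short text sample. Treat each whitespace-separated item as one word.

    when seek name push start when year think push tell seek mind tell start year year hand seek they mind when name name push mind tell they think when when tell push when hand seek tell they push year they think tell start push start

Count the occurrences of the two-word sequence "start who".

0

Scanning the 44 overlapping bigram windows for "start who":
  (none found)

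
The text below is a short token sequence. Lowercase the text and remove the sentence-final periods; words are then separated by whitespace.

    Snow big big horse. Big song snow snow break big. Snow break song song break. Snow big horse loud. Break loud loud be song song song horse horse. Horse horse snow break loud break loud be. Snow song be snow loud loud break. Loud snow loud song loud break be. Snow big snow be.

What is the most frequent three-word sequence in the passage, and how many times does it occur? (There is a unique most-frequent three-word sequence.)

Trigram frequencies (highest first):
  loud break loud: 3
  horse horse horse: 2
  snow big big: 1
  big big horse: 1
  big horse big: 1
  horse big song: 1
  … (43 more, each ≤ 1)

"loud break loud", 3 times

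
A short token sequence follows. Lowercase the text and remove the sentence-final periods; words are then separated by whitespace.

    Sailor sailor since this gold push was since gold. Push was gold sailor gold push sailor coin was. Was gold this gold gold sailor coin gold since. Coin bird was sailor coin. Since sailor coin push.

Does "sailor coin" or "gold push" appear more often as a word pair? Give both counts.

"sailor coin" (4 vs 3)

"sailor coin": 4 occurrences
"gold push": 3 occurrences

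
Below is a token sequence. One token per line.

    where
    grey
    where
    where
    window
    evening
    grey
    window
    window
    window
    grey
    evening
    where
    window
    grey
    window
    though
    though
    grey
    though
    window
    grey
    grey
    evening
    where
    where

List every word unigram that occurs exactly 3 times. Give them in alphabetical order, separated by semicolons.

evening; though

Unigram counts meeting the condition (exactly 3 times):
  evening: 3
  though: 3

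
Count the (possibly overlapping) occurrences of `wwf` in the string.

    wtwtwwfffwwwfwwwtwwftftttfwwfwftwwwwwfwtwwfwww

Sliding a length-3 window over the 46 characters (44 positions):
  position 5–7: wwf
  position 11–13: wwf
  position 18–20: wwf
  position 27–29: wwf
  position 36–38: wwf
  position 41–43: wwf

6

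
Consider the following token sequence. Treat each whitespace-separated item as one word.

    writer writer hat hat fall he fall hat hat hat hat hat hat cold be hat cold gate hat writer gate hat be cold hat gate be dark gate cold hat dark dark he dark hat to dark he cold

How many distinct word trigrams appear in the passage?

40 tokens → 38 trigram windows in total.
Repeated trigrams (each contributes count−1 duplicates):
  hat hat hat: 4
3 duplicate windows → 38 − 3 = 35 distinct.

35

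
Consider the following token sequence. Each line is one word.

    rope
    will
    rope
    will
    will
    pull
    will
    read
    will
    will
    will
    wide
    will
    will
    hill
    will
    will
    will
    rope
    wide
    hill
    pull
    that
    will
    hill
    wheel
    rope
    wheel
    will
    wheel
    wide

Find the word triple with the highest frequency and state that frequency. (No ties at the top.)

"will will will", 2 times

Trigram frequencies (highest first):
  will will will: 2
  rope will rope: 1
  will rope will: 1
  rope will will: 1
  will will pull: 1
  will pull will: 1
  … (22 more, each ≤ 1)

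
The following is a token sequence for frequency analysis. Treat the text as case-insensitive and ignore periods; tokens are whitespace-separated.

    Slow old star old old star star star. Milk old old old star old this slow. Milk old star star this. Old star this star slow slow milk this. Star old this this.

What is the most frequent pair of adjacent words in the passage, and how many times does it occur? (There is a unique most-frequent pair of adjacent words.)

Bigram frequencies (highest first):
  old star: 5
  star old: 3
  old old: 3
  star star: 3
  milk old: 2
  old this: 2
  … (11 more, each ≤ 2)

"old star", 5 times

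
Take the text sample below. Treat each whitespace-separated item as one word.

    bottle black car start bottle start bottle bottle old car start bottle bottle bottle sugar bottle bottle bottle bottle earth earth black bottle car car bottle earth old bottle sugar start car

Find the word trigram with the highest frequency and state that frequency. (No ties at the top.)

"bottle bottle bottle", 3 times

Trigram frequencies (highest first):
  bottle bottle bottle: 3
  car start bottle: 2
  start bottle bottle: 2
  bottle black car: 1
  black car start: 1
  start bottle start: 1
  … (20 more, each ≤ 1)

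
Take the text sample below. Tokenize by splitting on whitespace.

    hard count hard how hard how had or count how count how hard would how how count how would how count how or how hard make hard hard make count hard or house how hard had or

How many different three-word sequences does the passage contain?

33

37 tokens → 35 trigram windows in total.
Repeated trigrams (each contributes count−1 duplicates):
  how count how: 3
2 duplicate windows → 35 − 2 = 33 distinct.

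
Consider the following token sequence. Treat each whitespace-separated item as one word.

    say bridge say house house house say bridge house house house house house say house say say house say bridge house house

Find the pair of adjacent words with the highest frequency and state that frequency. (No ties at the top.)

Bigram frequencies (highest first):
  house house: 7
  house say: 4
  say bridge: 3
  say house: 3
  bridge house: 2
  bridge say: 1
  … (1 more, each ≤ 1)

"house house", 7 times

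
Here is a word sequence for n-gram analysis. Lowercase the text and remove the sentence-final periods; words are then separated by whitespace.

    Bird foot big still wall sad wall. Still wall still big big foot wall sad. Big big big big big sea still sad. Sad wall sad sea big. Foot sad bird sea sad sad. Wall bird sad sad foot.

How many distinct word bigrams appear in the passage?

39 tokens → 38 bigram windows in total.
Repeated bigrams (each contributes count−1 duplicates):
  big big: 5
  sad sad: 3
  sad wall: 3
  wall sad: 3
  big foot: 2
  still wall: 2
  wall still: 2
13 duplicate windows → 38 − 13 = 25 distinct.

25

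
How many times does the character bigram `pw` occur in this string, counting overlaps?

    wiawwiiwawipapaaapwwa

Sliding a length-2 window over the 21 characters (20 positions):
  position 18–19: pw

1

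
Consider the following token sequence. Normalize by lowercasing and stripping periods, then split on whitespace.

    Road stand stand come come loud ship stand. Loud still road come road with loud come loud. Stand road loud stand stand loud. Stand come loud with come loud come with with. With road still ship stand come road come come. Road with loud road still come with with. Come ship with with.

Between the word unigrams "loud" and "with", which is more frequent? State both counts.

"loud": 9 occurrences
"with": 10 occurrences

"with" (10 vs 9)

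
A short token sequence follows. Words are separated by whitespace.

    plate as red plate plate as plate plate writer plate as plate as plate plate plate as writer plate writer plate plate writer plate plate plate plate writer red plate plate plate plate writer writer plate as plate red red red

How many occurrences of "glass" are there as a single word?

Scanning the 41 tokens for "glass":
  (none found)

0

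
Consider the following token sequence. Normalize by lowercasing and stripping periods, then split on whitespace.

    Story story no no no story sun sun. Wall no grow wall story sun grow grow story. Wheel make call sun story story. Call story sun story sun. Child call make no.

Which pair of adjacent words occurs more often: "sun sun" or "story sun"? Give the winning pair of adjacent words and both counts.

"sun sun": 1 occurrence
"story sun": 4 occurrences

"story sun" (4 vs 1)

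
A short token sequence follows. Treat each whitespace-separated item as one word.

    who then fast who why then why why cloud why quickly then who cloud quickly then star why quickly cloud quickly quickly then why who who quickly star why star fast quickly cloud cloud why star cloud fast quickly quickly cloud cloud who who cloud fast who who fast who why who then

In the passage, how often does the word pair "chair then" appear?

Scanning the 52 overlapping bigram windows for "chair then":
  (none found)

0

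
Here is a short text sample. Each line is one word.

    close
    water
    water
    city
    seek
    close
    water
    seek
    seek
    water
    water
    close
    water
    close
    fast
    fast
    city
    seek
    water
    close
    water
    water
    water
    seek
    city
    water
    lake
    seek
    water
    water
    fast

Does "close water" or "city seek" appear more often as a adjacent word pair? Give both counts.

"close water": 4 occurrences
"city seek": 2 occurrences

"close water" (4 vs 2)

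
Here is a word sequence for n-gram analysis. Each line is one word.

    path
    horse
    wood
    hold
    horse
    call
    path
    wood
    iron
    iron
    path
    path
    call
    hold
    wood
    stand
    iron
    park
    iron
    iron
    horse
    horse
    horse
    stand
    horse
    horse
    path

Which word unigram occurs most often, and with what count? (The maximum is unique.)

Unigram frequencies (highest first):
  horse: 7
  path: 5
  iron: 5
  wood: 3
  hold: 2
  call: 2
  … (2 more, each ≤ 2)

"horse", 7 times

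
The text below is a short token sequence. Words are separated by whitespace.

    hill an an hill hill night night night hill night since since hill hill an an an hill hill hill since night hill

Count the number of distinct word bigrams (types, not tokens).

12

23 tokens → 22 bigram windows in total.
Repeated bigrams (each contributes count−1 duplicates):
  hill hill: 4
  an an: 3
  an hill: 2
  hill an: 2
  hill night: 2
  night hill: 2
  night night: 2
10 duplicate windows → 22 − 10 = 12 distinct.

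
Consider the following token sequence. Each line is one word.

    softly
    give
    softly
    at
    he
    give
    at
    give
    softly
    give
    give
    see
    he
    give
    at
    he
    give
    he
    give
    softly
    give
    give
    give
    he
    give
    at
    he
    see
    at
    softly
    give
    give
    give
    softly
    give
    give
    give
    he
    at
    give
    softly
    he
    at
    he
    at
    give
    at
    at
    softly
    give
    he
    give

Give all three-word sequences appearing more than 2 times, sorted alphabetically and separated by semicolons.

give give give; give he give; give softly give; he give at; softly give give

Trigram counts meeting the condition (more than 2 times):
  give give give: 3
  give he give: 3
  give softly give: 3
  he give at: 3
  softly give give: 4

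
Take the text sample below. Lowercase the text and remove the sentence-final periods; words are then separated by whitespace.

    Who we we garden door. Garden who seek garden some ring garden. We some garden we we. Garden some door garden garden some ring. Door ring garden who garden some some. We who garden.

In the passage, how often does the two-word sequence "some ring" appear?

2

Scanning the 33 overlapping bigram windows for "some ring":
  position 10–11: some ring
  position 23–24: some ring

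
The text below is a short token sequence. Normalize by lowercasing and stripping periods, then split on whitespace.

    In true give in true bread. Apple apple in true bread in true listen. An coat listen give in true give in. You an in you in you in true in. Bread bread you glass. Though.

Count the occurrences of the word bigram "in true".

6

Scanning the 35 overlapping bigram windows for "in true":
  position 1–2: in true
  position 4–5: in true
  position 9–10: in true
  position 12–13: in true
  position 19–20: in true
  position 29–30: in true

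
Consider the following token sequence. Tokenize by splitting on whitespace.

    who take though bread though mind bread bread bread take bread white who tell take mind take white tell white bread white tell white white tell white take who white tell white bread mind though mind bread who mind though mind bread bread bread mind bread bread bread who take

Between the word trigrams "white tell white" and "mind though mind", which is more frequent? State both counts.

"white tell white" (4 vs 2)

"white tell white": 4 occurrences
"mind though mind": 2 occurrences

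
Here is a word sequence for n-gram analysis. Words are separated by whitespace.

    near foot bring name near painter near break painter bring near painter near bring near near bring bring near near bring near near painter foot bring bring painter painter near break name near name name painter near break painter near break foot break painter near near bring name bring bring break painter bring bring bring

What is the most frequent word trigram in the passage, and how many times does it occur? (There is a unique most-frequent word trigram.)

"painter near break", 4 times

Trigram frequencies (highest first):
  painter near break: 4
  bring near near: 3
  near near bring: 3
  near painter near: 2
  near break painter: 2
  break painter bring: 2
  … (35 more, each ≤ 2)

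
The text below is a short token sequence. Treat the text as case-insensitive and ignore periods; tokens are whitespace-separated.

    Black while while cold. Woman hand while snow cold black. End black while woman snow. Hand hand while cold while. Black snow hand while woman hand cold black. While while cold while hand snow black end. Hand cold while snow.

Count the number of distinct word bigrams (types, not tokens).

40 tokens → 39 bigram windows in total.
Repeated bigrams (each contributes count−1 duplicates):
  black while: 3
  cold while: 3
  hand while: 3
  while cold: 3
  black end: 2
  cold black: 2
  hand cold: 2
  snow hand: 2
  … (4 more repeated)
16 duplicate windows → 39 − 16 = 23 distinct.

23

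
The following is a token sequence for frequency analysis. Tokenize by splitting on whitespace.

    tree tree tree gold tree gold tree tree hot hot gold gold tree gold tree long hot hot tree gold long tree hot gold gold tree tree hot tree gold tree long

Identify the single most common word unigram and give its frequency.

"tree", 14 times

Unigram frequencies (highest first):
  tree: 14
  gold: 9
  hot: 6
  long: 3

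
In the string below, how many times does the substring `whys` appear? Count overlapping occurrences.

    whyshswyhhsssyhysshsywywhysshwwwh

2

Sliding a length-4 window over the 33 characters (30 positions):
  position 1–4: whys
  position 24–27: whys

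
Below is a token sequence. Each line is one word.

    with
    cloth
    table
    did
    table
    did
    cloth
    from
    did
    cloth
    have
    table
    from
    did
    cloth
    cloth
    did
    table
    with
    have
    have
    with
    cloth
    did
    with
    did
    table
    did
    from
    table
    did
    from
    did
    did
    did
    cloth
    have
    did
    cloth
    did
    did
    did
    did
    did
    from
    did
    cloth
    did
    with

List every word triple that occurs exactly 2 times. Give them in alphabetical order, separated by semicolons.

Trigram counts meeting the condition (exactly 2 times):
  cloth did with: 2
  did cloth did: 2
  did cloth have: 2
  did from did: 2
  did table did: 2
  table did from: 2

cloth did with; did cloth did; did cloth have; did from did; did table did; table did from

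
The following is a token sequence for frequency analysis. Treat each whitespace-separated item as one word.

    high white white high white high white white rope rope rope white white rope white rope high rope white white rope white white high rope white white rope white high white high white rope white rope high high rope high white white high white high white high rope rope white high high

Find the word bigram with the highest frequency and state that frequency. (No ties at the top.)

Bigram frequencies (highest first):
  white high: 9
  high white: 8
  rope white: 8
  white white: 7
  white rope: 7
  high rope: 4
  … (3 more, each ≤ 3)

"white high", 9 times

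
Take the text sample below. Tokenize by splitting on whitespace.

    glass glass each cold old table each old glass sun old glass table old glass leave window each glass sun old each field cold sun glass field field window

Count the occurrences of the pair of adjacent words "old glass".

3

Scanning the 28 overlapping bigram windows for "old glass":
  position 8–9: old glass
  position 11–12: old glass
  position 14–15: old glass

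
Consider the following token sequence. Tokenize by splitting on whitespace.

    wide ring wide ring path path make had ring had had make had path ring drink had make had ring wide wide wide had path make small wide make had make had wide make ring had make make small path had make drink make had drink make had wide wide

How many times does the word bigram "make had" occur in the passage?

7

Scanning the 49 overlapping bigram windows for "make had":
  position 7–8: make had
  position 12–13: make had
  position 18–19: make had
  position 29–30: make had
  position 31–32: make had
  position 44–45: make had
  position 47–48: make had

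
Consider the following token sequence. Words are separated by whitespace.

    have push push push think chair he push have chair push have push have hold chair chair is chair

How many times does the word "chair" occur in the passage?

Scanning the 19 tokens for "chair":
  position 6: chair
  position 10: chair
  position 16: chair
  position 17: chair
  position 19: chair

5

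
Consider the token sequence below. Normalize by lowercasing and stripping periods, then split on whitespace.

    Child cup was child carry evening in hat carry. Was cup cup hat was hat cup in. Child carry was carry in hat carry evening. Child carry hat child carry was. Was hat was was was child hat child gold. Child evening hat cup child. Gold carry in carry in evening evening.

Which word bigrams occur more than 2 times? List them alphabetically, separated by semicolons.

Bigram counts meeting the condition (more than 2 times):
  carry in: 3
  carry was: 3
  child carry: 4
  was was: 3

carry in; carry was; child carry; was was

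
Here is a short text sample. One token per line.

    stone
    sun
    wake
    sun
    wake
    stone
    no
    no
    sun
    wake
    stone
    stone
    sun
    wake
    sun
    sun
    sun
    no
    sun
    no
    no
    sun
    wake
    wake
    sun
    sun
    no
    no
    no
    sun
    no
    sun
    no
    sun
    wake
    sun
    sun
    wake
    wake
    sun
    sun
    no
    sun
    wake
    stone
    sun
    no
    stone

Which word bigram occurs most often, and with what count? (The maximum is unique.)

"sun wake", 8 times

Bigram frequencies (highest first):
  sun wake: 8
  no sun: 7
  sun no: 7
  wake sun: 5
  sun sun: 5
  no no: 4
  … (6 more, each ≤ 3)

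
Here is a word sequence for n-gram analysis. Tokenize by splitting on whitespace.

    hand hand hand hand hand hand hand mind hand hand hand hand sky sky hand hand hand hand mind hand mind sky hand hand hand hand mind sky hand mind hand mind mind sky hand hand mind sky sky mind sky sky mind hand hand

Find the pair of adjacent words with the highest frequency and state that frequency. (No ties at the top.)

"hand hand", 17 times

Bigram frequencies (highest first):
  hand hand: 17
  hand mind: 7
  mind sky: 5
  mind hand: 4
  sky hand: 4
  sky sky: 3
  … (3 more, each ≤ 2)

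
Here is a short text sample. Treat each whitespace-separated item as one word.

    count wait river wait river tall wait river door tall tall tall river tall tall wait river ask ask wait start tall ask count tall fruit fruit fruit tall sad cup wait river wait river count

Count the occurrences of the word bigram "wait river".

Scanning the 35 overlapping bigram windows for "wait river":
  position 2–3: wait river
  position 4–5: wait river
  position 7–8: wait river
  position 16–17: wait river
  position 32–33: wait river
  position 34–35: wait river

6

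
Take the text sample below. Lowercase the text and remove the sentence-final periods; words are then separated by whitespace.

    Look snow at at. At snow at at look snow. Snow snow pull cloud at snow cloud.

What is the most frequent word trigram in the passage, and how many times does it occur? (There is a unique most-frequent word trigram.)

"snow at at", 2 times

Trigram frequencies (highest first):
  snow at at: 2
  look snow at: 1
  at at at: 1
  at at snow: 1
  at snow at: 1
  at at look: 1
  … (8 more, each ≤ 1)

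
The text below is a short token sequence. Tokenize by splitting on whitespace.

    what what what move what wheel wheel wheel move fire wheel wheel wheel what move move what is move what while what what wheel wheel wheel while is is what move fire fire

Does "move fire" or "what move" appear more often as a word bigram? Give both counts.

"move fire": 2 occurrences
"what move": 3 occurrences

"what move" (3 vs 2)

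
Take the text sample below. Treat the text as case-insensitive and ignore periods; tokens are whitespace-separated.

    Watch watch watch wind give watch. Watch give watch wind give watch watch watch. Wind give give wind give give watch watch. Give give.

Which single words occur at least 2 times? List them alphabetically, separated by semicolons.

give; watch; wind

Unigram counts meeting the condition (at least 2 times):
  give: 9
  watch: 11
  wind: 4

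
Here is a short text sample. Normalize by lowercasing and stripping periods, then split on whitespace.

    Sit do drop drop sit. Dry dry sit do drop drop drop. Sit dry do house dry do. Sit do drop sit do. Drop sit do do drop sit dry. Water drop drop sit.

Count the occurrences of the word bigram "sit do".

Scanning the 33 overlapping bigram windows for "sit do":
  position 1–2: sit do
  position 8–9: sit do
  position 19–20: sit do
  position 22–23: sit do
  position 25–26: sit do

5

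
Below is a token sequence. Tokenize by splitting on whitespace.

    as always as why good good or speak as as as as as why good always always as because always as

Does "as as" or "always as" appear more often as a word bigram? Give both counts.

"as as": 4 occurrences
"always as": 3 occurrences

"as as" (4 vs 3)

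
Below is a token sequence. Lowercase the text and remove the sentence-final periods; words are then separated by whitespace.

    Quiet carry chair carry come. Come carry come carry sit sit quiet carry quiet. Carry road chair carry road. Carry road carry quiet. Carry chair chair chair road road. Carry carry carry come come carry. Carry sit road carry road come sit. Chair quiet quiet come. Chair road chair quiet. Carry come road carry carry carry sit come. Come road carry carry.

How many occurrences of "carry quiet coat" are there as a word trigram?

Scanning the 60 overlapping trigram windows for "carry quiet coat":
  (none found)

0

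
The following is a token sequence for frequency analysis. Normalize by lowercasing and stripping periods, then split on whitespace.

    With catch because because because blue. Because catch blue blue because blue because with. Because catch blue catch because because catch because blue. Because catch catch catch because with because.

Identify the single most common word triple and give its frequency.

Trigram frequencies (highest first):
  because blue because: 3
  catch because because: 2
  blue because catch: 2
  because catch blue: 2
  because with because: 2
  with catch because: 1
  … (16 more, each ≤ 1)

"because blue because", 3 times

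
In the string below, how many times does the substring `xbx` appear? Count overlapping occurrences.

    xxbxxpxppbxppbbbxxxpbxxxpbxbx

Sliding a length-3 window over the 29 characters (27 positions):
  position 2–4: xbx
  position 27–29: xbx

2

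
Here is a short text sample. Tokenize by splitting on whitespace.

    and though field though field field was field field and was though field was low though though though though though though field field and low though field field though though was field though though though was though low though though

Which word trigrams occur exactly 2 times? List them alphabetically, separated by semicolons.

field field and; field though though; low though though; though though was

Trigram counts meeting the condition (exactly 2 times):
  field field and: 2
  field though though: 2
  low though though: 2
  though though was: 2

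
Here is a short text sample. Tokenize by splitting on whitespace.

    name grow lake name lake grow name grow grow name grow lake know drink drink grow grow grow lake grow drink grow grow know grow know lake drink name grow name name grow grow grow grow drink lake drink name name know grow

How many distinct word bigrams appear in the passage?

20

43 tokens → 42 bigram windows in total.
Repeated bigrams (each contributes count−1 duplicates):
  grow grow: 7
  name grow: 5
  grow lake: 3
  grow name: 3
  drink grow: 2
  drink name: 2
  grow drink: 2
  grow know: 2
  … (4 more repeated)
22 duplicate windows → 42 − 22 = 20 distinct.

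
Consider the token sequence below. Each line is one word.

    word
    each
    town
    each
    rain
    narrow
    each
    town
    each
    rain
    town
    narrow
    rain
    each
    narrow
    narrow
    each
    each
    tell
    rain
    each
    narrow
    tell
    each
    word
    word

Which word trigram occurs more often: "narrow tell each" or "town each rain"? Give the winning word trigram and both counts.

"town each rain" (2 vs 1)

"narrow tell each": 1 occurrence
"town each rain": 2 occurrences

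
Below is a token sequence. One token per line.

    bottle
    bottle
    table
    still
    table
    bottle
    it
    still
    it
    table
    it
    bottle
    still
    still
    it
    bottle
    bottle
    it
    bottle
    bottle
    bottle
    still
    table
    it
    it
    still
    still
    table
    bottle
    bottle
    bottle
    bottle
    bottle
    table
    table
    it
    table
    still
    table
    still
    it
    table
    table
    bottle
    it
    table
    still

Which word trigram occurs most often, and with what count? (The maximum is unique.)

"bottle bottle bottle", 4 times

Trigram frequencies (highest first):
  bottle bottle bottle: 4
  bottle bottle table: 2
  table still table: 2
  still table bottle: 2
  table bottle it: 2
  still it table: 2
  … (29 more, each ≤ 2)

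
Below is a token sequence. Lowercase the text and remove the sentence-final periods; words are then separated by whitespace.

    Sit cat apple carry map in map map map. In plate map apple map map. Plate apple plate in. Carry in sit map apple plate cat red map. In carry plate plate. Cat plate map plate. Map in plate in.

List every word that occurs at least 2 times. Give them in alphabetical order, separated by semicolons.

Unigram counts meeting the condition (at least 2 times):
  apple: 4
  carry: 3
  cat: 3
  in: 7
  map: 11
  plate: 9
  sit: 2

apple; carry; cat; in; map; plate; sit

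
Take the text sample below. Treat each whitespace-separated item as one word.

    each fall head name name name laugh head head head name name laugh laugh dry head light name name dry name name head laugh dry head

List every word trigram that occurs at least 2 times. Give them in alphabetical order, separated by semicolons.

Trigram counts meeting the condition (at least 2 times):
  head name name: 2
  laugh dry head: 2
  name name laugh: 2

head name name; laugh dry head; name name laugh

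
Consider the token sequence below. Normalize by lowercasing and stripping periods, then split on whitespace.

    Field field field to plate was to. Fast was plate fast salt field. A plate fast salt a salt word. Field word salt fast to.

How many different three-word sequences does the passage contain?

25 tokens → 23 trigram windows in total.
Repeated trigrams (each contributes count−1 duplicates):
  plate fast salt: 2
1 duplicate windows → 23 − 1 = 22 distinct.

22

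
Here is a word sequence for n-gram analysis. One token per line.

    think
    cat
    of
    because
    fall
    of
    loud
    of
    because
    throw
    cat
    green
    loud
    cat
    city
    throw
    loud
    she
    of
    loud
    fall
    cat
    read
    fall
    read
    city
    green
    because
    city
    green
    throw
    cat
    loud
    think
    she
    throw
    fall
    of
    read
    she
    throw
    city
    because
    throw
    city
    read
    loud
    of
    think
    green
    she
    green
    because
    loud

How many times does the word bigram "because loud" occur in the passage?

1

Scanning the 53 overlapping bigram windows for "because loud":
  position 53–54: because loud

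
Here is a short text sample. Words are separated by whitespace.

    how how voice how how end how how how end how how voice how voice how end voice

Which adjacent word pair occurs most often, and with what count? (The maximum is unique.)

"how how", 5 times

Bigram frequencies (highest first):
  how how: 5
  how voice: 3
  voice how: 3
  how end: 3
  end how: 2
  end voice: 1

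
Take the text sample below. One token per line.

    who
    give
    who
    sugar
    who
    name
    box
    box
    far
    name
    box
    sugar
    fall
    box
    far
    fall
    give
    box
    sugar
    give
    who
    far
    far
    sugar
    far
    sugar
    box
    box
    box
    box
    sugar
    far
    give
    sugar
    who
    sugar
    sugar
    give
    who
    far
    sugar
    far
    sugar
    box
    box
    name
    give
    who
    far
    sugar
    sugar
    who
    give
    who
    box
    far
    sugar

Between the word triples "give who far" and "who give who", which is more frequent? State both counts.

"give who far": 3 occurrences
"who give who": 2 occurrences

"give who far" (3 vs 2)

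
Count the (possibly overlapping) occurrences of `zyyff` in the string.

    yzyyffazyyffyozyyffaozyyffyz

Sliding a length-5 window over the 28 characters (24 positions):
  position 2–6: zyyff
  position 8–12: zyyff
  position 15–19: zyyff
  position 22–26: zyyff

4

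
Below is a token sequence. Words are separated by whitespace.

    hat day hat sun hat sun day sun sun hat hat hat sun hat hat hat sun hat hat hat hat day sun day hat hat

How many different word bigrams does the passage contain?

8

26 tokens → 25 bigram windows in total.
Repeated bigrams (each contributes count−1 duplicates):
  hat hat: 8
  hat sun: 4
  sun hat: 4
  day hat: 2
  day sun: 2
  hat day: 2
  sun day: 2
17 duplicate windows → 25 − 17 = 8 distinct.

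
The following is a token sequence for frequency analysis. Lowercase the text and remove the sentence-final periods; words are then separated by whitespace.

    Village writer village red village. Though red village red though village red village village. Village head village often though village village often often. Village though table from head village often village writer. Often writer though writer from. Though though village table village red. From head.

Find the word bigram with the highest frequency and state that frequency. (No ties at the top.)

"village red", 4 times

Bigram frequencies (highest first):
  village red: 4
  red village: 3
  though village: 3
  village village: 3
  village often: 3
  village writer: 2
  … (22 more, each ≤ 2)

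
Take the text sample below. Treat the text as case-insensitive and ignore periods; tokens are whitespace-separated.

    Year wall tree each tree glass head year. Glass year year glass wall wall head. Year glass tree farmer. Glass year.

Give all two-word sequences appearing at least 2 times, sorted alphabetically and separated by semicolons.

glass year; head year; year glass

Bigram counts meeting the condition (at least 2 times):
  glass year: 2
  head year: 2
  year glass: 3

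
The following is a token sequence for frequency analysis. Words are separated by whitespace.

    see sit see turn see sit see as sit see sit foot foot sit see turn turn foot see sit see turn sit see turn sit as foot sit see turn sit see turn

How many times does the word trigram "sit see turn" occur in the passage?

Scanning the 32 overlapping trigram windows for "sit see turn":
  position 2–4: sit see turn
  position 14–16: sit see turn
  position 20–22: sit see turn
  position 23–25: sit see turn
  position 29–31: sit see turn
  position 32–34: sit see turn

6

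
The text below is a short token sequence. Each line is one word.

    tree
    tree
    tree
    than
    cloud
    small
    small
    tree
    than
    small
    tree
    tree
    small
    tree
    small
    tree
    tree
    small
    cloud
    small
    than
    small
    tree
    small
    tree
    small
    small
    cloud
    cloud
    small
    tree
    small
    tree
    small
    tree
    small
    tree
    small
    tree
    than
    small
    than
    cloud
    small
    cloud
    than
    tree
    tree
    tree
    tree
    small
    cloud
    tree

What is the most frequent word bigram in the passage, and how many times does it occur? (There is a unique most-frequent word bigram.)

"small tree", 11 times

Bigram frequencies (highest first):
  small tree: 11
  tree small: 10
  tree tree: 7
  cloud small: 4
  small cloud: 4
  tree than: 3
  … (8 more, each ≤ 3)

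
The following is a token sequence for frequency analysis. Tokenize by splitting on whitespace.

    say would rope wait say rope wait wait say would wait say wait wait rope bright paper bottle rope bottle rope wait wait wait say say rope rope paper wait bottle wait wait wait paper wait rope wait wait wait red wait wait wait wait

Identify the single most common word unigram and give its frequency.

Unigram frequencies (highest first):
  wait: 21
  rope: 8
  say: 6
  paper: 3
  bottle: 3
  would: 2
  … (2 more, each ≤ 1)

"wait", 21 times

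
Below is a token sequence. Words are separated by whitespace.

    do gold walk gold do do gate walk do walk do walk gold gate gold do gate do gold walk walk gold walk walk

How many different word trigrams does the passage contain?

19

24 tokens → 22 trigram windows in total.
Repeated trigrams (each contributes count−1 duplicates):
  do gold walk: 2
  gold walk walk: 2
  walk do walk: 2
3 duplicate windows → 22 − 3 = 19 distinct.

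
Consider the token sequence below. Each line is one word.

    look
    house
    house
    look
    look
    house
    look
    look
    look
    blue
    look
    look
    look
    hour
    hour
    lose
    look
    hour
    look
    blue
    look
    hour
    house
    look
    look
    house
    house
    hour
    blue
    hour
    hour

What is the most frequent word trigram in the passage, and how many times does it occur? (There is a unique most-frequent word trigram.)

Trigram frequencies (highest first):
  house look look: 3
  look house house: 2
  look look house: 2
  look look look: 2
  look blue look: 2
  house house look: 1
  … (17 more, each ≤ 1)

"house look look", 3 times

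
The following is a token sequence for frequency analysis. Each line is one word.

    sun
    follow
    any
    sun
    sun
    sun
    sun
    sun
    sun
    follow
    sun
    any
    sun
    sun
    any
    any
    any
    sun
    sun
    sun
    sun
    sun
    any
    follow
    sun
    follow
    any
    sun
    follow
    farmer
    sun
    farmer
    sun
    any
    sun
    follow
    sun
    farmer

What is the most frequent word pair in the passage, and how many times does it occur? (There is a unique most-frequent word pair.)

"sun sun", 10 times

Bigram frequencies (highest first):
  sun sun: 10
  sun follow: 5
  any sun: 5
  sun any: 4
  follow sun: 3
  follow any: 2
  … (5 more, each ≤ 2)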